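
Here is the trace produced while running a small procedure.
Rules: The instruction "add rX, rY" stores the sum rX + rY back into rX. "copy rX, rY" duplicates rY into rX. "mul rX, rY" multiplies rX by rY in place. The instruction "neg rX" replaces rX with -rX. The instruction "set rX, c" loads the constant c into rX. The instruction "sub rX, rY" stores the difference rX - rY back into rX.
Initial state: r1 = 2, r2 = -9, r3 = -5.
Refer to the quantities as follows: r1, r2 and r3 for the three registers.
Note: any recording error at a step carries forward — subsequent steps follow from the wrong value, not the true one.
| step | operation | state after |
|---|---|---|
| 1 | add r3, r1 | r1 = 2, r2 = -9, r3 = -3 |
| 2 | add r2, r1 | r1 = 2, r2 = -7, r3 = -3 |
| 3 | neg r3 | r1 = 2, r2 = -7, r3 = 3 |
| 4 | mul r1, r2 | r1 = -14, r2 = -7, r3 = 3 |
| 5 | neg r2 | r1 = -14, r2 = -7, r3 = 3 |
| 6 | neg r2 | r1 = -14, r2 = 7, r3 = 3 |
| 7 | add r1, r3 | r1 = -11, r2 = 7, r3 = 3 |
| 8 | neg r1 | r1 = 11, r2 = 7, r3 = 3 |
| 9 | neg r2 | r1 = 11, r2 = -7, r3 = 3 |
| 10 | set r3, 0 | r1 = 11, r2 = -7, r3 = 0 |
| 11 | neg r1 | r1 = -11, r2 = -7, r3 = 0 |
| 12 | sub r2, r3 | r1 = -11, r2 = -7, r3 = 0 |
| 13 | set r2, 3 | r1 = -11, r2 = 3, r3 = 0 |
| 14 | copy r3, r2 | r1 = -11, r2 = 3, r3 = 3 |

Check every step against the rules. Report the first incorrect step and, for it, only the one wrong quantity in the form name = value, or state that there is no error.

step 5, r2 = 7

Step 1: r3 = -5 + 2 = -3 — exactly as logged.
Step 2: r2 = -9 + 2 = -7 — agrees with the trace.
Step 3: r3 = -(-3) = 3 — confirmed correct.
Step 4: r1 = 2 * -7 = -14 — no discrepancy.
Step 5: r2 = -(-7) = 7 — not what was recorded.
So the first discrepancy is step 5, where the right value is r2 = 7.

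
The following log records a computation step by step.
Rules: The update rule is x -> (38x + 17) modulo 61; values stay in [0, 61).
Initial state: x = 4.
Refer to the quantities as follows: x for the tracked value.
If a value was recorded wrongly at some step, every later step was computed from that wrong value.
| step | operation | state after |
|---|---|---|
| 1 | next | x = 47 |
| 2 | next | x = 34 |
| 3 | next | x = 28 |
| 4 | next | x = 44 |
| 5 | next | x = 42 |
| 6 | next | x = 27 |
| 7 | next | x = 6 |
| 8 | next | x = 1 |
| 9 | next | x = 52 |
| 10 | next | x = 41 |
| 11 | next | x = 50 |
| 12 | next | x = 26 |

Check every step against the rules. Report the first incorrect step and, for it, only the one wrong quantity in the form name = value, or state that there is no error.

Step 1: x = (38*4 + 17) mod 61 = 47 — confirmed correct.
Step 2: x = (38*47 + 17) mod 61 = 34 — verified.
Step 3: x = (38*34 + 17) mod 61 = 28 — verified.
Step 4: x = (38*28 + 17) mod 61 = 44 — verified.
Step 5: x = (38*44 + 17) mod 61 = 42 — agrees with the log.
Step 6: x = (38*42 + 17) mod 61 = 27 — verified.
Step 7: x = (38*27 + 17) mod 61 = 6 — exactly as logged.
Step 8: x = (38*6 + 17) mod 61 = 1 — agrees with the log.
Step 9: x = (38*1 + 17) mod 61 = 55 — first mismatch against the log.
The earliest wrong entry is at step 9: it should read x = 55.

step 9, x = 55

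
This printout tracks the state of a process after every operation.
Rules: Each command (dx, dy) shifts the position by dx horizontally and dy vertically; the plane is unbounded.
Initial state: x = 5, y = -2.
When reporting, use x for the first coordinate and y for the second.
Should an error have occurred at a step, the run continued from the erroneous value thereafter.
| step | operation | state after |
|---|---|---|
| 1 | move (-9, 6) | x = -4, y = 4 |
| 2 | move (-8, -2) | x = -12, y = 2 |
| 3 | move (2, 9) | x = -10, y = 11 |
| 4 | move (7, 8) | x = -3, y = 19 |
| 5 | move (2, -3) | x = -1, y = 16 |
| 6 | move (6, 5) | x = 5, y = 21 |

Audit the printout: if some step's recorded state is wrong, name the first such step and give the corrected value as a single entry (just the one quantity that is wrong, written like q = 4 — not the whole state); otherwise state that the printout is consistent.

no error

step 1: x = 5 + (-9) = -4, y = -2 + (6) = 4 -> confirmed correct
step 2: x = -4 + (-8) = -12, y = 4 + (-2) = 2 -> confirmed correct
step 3: x = -12 + (2) = -10, y = 2 + (9) = 11 -> matches
step 4: x = -10 + (7) = -3, y = 11 + (8) = 19 -> agrees with the printout
step 5: x = -3 + (2) = -1, y = 19 + (-3) = 16 -> agrees with the printout
step 6: x = -1 + (6) = 5, y = 16 + (5) = 21 -> verified
The recomputation confirms every line.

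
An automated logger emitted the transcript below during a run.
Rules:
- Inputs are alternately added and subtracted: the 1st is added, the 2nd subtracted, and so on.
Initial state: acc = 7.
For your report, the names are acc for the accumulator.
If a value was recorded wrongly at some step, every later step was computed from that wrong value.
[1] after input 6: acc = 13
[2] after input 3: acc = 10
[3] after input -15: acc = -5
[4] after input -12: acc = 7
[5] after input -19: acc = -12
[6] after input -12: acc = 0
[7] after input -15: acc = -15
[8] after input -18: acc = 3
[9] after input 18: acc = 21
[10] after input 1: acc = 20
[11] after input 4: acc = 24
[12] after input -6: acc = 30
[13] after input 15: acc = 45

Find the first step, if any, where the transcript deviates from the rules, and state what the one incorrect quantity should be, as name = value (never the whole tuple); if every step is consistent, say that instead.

Step 1: acc = 7 + 6 = 13 — consistent with the transcript.
Step 2: acc = 13 - 3 = 10 — no discrepancy.
Step 3: acc = 10 + -15 = -5 — same as recorded.
Step 4: acc = -5 - -12 = 7 — matches.
Step 5: acc = 7 + -19 = -12 — exactly as logged.
Step 6: acc = -12 - -12 = 0 — exactly as logged.
Step 7: acc = 0 + -15 = -15 — exactly as logged.
Step 8: acc = -15 - -18 = 3 — in agreement.
Step 9: acc = 3 + 18 = 21 — verified.
Step 10: acc = 21 - 1 = 20 — no discrepancy.
Step 11: acc = 20 + 4 = 24 — consistent with the transcript.
Step 12: acc = 24 - -6 = 30 — verified.
Step 13: acc = 30 + 15 = 45 — same as recorded.
All entries verified; no error found.

no error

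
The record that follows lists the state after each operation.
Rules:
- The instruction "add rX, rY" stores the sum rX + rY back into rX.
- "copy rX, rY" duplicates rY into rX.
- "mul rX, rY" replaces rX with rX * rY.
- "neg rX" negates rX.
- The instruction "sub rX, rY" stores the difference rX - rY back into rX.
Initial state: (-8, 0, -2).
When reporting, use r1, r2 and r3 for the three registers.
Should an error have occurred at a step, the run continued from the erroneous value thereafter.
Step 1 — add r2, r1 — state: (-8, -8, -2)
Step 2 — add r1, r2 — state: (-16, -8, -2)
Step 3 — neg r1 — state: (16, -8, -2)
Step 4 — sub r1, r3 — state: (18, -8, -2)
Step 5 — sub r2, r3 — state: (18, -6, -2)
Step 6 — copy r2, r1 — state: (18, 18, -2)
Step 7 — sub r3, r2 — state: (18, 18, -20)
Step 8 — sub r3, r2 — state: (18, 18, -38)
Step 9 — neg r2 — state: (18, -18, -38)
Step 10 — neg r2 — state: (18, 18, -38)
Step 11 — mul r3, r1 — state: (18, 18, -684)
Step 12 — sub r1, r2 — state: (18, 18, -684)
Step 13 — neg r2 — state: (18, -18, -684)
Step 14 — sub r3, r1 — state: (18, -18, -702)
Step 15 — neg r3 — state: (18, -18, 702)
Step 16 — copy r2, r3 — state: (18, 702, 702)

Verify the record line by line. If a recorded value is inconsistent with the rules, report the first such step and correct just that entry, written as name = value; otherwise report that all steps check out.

step 1: r2 = 0 + -8 = -8 -> agrees with the record
step 2: r1 = -8 + -8 = -16 -> matches
step 3: r1 = -(-16) = 16 -> consistent with the record
step 4: r1 = 16 - -2 = 18 -> in agreement
step 5: r2 = -8 - -2 = -6 -> verified
step 6: r2 = 18 -> verified
step 7: r3 = -2 - 18 = -20 -> no discrepancy
step 8: r3 = -20 - 18 = -38 -> same as recorded
step 9: r2 = -(18) = -18 -> checks out
step 10: r2 = -(-18) = 18 -> no discrepancy
step 11: r3 = -38 * 18 = -684 -> checks out
step 12: r1 = 18 - 18 = 0 -> the entry is off here
So the first discrepancy is step 12, where the right value is r1 = 0.

step 12, r1 = 0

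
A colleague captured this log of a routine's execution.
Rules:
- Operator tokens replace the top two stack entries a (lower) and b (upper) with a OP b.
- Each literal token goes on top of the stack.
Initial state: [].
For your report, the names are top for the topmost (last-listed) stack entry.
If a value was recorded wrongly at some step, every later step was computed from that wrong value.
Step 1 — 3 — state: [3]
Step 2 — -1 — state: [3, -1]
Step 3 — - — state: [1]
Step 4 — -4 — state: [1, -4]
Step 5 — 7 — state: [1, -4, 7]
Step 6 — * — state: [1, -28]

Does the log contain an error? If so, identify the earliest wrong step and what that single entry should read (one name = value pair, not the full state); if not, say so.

Step 1: push 3: top = 3 — confirmed correct.
Step 2: push -1: top = -1 — no discrepancy.
Step 3: 3 - -1 = 4 — not what was recorded.
The earliest wrong entry is at step 3: it should read top = 4.

step 3, top = 4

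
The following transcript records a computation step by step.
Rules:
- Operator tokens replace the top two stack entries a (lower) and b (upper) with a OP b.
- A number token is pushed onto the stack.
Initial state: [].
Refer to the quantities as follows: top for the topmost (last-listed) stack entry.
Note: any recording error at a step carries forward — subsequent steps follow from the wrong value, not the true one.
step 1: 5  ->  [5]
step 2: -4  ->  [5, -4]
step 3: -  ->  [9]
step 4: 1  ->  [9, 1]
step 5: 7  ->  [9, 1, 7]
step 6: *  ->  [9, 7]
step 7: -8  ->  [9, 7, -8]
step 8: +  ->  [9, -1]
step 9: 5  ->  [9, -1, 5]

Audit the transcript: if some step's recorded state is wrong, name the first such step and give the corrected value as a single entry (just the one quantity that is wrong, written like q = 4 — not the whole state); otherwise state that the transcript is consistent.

Recomputing the run from the initial state:
step 1: [5]
step 2: [5, -4]
step 3: [9]
step 4: [9, 1]
step 5: [9, 1, 7]
step 6: [9, 7]
step 7: [9, 7, -8]
step 8: [9, -1]
step 9: [9, -1, 5]
This matches the transcript at every step.

no error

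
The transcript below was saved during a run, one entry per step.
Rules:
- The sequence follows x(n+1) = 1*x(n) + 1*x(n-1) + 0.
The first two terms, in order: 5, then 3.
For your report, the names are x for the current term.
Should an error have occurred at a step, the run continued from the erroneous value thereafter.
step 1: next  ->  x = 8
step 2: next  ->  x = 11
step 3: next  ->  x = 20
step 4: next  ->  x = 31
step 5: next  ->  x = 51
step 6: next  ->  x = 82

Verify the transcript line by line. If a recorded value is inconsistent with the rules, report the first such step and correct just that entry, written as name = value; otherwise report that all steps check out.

step 1: x = 1*(3) + (1)*(5) + (0) = 8 -> in agreement
step 2: x = 1*(8) + (1)*(3) + (0) = 11 -> agrees with the transcript
step 3: x = 1*(11) + (1)*(8) + (0) = 19 -> a discrepancy with the transcript
Conclusion: step 3 carries the first error; the entry should be x = 19.

step 3, x = 19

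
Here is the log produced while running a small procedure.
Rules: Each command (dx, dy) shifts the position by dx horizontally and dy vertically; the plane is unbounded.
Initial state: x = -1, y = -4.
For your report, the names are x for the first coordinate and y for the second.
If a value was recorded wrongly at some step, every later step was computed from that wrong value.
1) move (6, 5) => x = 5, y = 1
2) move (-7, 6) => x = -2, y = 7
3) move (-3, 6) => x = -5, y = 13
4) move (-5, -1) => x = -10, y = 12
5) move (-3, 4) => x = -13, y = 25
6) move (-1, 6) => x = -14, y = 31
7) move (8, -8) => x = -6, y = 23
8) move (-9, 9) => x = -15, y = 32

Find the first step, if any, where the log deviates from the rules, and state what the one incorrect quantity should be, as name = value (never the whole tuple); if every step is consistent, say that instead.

Recomputing the run from the initial state:
step 1: x = 5, y = 1
step 2: x = -2, y = 7
step 3: x = -5, y = 13
step 4: x = -10, y = 12
step 5: x = -13, y = 16
step 6: x = -14, y = 22
step 7: x = -6, y = 14
step 8: x = -15, y = 23
The first disagreement with the log is at step 5, where the value should be y = 16.

step 5, y = 16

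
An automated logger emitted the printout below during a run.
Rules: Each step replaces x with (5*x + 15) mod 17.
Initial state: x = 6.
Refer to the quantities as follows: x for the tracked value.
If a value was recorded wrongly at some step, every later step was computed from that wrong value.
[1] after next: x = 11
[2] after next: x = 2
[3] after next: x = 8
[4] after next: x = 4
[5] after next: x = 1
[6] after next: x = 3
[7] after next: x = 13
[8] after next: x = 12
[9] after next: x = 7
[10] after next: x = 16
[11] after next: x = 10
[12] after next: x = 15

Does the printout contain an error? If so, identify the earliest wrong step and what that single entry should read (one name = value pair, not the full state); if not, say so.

step 12, x = 14

Recomputing the run from the initial state:
step 1: x = 11
step 2: x = 2
step 3: x = 8
step 4: x = 4
step 5: x = 1
step 6: x = 3
step 7: x = 13
step 8: x = 12
step 9: x = 7
step 10: x = 16
step 11: x = 10
step 12: x = 14
The first disagreement with the printout is at step 12, where the value should be x = 14.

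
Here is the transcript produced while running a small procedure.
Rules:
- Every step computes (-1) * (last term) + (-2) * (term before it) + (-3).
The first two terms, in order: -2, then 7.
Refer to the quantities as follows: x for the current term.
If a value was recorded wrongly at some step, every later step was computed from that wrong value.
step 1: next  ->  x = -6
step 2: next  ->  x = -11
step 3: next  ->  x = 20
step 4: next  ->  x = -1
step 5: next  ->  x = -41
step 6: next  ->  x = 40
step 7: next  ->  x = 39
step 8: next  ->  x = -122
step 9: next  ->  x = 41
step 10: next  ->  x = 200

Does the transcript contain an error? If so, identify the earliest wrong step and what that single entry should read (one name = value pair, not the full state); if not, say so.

Recomputing the run from the initial state:
step 1: x = -6
step 2: x = -11
step 3: x = 20
step 4: x = -1
step 5: x = -42
step 6: x = 41
step 7: x = 40
step 8: x = -125
step 9: x = 42
step 10: x = 205
The first disagreement with the transcript is at step 5, where the value should be x = -42.

step 5, x = -42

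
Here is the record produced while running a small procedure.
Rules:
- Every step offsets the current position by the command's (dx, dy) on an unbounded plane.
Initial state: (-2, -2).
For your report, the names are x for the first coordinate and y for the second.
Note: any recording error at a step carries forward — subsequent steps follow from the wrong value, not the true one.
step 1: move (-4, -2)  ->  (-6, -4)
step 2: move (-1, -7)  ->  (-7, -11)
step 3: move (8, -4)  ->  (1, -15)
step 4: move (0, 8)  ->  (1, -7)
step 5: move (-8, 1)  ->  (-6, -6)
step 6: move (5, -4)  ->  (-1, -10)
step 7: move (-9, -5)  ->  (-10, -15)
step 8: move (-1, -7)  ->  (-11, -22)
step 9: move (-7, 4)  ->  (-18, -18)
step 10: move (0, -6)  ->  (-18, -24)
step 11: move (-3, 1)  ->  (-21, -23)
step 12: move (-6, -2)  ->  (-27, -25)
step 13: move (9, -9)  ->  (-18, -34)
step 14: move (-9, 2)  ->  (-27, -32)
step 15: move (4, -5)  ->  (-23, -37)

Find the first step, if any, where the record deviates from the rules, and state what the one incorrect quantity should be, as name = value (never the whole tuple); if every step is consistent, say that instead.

step 5, x = -7

Step 1: x = -2 + (-4) = -6, y = -2 + (-2) = -4 — agrees with the record.
Step 2: x = -6 + (-1) = -7, y = -4 + (-7) = -11 — checks out.
Step 3: x = -7 + (8) = 1, y = -11 + (-4) = -15 — same as recorded.
Step 4: x = 1 + (0) = 1, y = -15 + (8) = -7 — agrees with the record.
Step 5: x = 1 + (-8) = -7, y = -7 + (1) = -6 — the recorded entry deviates here.
So the first discrepancy is step 5, where the right value is x = -7.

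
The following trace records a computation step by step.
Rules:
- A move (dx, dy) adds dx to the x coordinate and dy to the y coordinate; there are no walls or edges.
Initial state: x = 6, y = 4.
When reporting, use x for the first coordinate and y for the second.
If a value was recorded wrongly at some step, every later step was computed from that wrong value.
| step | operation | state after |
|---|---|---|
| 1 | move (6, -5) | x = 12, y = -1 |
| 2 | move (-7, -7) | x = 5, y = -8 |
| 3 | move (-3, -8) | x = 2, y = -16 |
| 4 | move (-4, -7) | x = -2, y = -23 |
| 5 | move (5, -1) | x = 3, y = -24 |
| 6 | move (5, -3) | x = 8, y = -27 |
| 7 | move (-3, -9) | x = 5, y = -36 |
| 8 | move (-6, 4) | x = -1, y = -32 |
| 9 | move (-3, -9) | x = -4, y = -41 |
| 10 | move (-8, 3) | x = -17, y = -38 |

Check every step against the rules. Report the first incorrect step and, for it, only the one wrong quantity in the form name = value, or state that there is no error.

step 10, x = -12

1. x = 6 + (6) = 12, y = 4 + (-5) = -1 (no discrepancy)
2. x = 12 + (-7) = 5, y = -1 + (-7) = -8 (checks out)
3. x = 5 + (-3) = 2, y = -8 + (-8) = -16 (exactly as logged)
4. x = 2 + (-4) = -2, y = -16 + (-7) = -23 (verified)
5. x = -2 + (5) = 3, y = -23 + (-1) = -24 (no discrepancy)
6. x = 3 + (5) = 8, y = -24 + (-3) = -27 (in agreement)
7. x = 8 + (-3) = 5, y = -27 + (-9) = -36 (no discrepancy)
8. x = 5 + (-6) = -1, y = -36 + (4) = -32 (exactly as logged)
9. x = -1 + (-3) = -4, y = -32 + (-9) = -41 (confirmed correct)
10. x = -4 + (-8) = -12, y = -41 + (3) = -38 (first mismatch against the trace)
First deviation found at step 10; the corrected entry is x = -12.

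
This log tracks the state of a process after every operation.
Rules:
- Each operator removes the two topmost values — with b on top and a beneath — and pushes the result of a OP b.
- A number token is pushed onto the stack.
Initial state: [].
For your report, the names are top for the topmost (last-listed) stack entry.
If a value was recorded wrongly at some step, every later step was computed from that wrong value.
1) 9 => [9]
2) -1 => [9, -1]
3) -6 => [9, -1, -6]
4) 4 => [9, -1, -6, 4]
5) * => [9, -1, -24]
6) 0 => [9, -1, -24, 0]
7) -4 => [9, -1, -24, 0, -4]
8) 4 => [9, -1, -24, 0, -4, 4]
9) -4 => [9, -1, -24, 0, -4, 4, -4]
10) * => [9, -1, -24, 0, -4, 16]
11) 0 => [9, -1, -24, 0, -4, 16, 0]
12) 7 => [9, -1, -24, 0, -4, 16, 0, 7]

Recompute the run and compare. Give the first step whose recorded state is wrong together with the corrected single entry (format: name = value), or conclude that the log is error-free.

step 10, top = -16

Step 1: push 9: top = 9 — confirmed correct.
Step 2: push -1: top = -1 — exactly as logged.
Step 3: push -6: top = -6 — no discrepancy.
Step 4: push 4: top = 4 — no discrepancy.
Step 5: -6 * 4 = -24 — same as recorded.
Step 6: push 0: top = 0 — agrees with the log.
Step 7: push -4: top = -4 — agrees with the log.
Step 8: push 4: top = 4 — checks out.
Step 9: push -4: top = -4 — matches.
Step 10: 4 * -4 = -16 — not what was recorded.
First deviation found at step 10; the corrected entry is top = -16.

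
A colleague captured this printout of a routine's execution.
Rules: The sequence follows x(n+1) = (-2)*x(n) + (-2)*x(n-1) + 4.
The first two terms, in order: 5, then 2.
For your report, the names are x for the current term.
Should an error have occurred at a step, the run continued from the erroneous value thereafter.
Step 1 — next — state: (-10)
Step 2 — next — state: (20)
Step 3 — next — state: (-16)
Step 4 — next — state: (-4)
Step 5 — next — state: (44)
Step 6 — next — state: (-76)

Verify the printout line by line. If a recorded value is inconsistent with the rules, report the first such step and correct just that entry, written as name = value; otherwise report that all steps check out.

no error

1. x = -2*(2) + (-2)*(5) + (4) = -10 (same as recorded)
2. x = -2*(-10) + (-2)*(2) + (4) = 20 (verified)
3. x = -2*(20) + (-2)*(-10) + (4) = -16 (agrees with the printout)
4. x = -2*(-16) + (-2)*(20) + (4) = -4 (checks out)
5. x = -2*(-4) + (-2)*(-16) + (4) = 44 (same as recorded)
6. x = -2*(44) + (-2)*(-4) + (4) = -76 (no discrepancy)
The whole run recomputes cleanly — no discrepancies.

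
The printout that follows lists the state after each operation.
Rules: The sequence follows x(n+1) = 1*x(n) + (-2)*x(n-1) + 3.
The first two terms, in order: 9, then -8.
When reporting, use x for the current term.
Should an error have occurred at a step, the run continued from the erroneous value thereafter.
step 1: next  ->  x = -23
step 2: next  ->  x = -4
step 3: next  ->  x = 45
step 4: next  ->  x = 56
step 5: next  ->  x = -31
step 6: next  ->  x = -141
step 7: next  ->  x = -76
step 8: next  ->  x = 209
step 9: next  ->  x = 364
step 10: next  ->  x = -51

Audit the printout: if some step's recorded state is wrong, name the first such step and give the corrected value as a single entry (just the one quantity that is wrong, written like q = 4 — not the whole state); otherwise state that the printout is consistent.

1. x = 1*(-8) + (-2)*(9) + (3) = -23 (agrees with the printout)
2. x = 1*(-23) + (-2)*(-8) + (3) = -4 (no discrepancy)
3. x = 1*(-4) + (-2)*(-23) + (3) = 45 (agrees with the printout)
4. x = 1*(45) + (-2)*(-4) + (3) = 56 (exactly as logged)
5. x = 1*(56) + (-2)*(45) + (3) = -31 (verified)
6. x = 1*(-31) + (-2)*(56) + (3) = -140 (not what was recorded)
First deviation found at step 6; the corrected entry is x = -140.

step 6, x = -140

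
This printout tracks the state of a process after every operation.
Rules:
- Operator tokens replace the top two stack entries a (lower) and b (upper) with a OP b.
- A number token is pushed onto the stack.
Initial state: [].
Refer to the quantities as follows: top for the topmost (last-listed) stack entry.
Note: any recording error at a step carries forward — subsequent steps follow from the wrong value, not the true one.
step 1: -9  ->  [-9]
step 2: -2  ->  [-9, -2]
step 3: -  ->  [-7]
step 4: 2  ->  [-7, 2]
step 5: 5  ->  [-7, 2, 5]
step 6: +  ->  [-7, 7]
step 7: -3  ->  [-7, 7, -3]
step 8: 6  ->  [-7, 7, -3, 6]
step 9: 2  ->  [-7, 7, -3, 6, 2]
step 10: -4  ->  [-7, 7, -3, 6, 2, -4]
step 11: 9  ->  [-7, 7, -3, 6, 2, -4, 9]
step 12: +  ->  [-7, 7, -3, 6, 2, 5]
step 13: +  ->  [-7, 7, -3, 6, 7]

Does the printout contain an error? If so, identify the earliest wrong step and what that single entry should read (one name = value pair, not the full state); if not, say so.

1. push -9: top = -9 (no discrepancy)
2. push -2: top = -2 (same as recorded)
3. -9 - -2 = -7 (same as recorded)
4. push 2: top = 2 (consistent with the printout)
5. push 5: top = 5 (confirmed correct)
6. 2 + 5 = 7 (confirmed correct)
7. push -3: top = -3 (in agreement)
8. push 6: top = 6 (agrees with the printout)
9. push 2: top = 2 (confirmed correct)
10. push -4: top = -4 (agrees with the printout)
11. push 9: top = 9 (exactly as logged)
12. -4 + 9 = 5 (consistent with the printout)
13. 2 + 5 = 7 (checks out)
No step deviates from the rules.

no error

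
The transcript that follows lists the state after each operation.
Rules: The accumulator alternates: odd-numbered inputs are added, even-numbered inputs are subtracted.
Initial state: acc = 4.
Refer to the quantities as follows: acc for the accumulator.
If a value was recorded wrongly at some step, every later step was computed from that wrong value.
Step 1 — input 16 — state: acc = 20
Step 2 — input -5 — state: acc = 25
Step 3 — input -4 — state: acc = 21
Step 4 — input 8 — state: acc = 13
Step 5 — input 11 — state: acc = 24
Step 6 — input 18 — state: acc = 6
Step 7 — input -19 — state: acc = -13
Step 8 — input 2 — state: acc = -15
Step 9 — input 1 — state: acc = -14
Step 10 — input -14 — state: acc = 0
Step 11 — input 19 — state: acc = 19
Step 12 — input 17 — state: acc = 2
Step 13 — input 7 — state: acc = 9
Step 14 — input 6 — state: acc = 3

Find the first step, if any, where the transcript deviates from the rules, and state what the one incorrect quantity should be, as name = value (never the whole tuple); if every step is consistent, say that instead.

no error

Recomputing the run from the initial state:
step 1: acc = 20
step 2: acc = 25
step 3: acc = 21
step 4: acc = 13
step 5: acc = 24
step 6: acc = 6
step 7: acc = -13
step 8: acc = -15
step 9: acc = -14
step 10: acc = 0
step 11: acc = 19
step 12: acc = 2
step 13: acc = 9
step 14: acc = 3
This matches the transcript at every step.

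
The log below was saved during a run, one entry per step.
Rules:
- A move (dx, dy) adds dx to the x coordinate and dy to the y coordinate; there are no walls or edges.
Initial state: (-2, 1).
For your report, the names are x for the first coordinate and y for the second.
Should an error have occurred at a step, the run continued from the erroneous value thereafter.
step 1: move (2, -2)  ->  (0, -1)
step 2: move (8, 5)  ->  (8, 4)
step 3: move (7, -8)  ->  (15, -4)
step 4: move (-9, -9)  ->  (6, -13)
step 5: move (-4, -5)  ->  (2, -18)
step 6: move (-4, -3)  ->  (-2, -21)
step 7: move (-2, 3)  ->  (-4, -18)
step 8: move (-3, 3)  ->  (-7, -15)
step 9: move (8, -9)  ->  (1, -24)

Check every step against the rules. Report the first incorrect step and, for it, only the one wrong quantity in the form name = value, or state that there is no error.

no error

step 1: x = -2 + (2) = 0, y = 1 + (-2) = -1 -> exactly as logged
step 2: x = 0 + (8) = 8, y = -1 + (5) = 4 -> confirmed correct
step 3: x = 8 + (7) = 15, y = 4 + (-8) = -4 -> matches
step 4: x = 15 + (-9) = 6, y = -4 + (-9) = -13 -> exactly as logged
step 5: x = 6 + (-4) = 2, y = -13 + (-5) = -18 -> verified
step 6: x = 2 + (-4) = -2, y = -18 + (-3) = -21 -> agrees with the log
step 7: x = -2 + (-2) = -4, y = -21 + (3) = -18 -> no discrepancy
step 8: x = -4 + (-3) = -7, y = -18 + (3) = -15 -> verified
step 9: x = -7 + (8) = 1, y = -15 + (-9) = -24 -> exactly as logged
No step deviates from the rules.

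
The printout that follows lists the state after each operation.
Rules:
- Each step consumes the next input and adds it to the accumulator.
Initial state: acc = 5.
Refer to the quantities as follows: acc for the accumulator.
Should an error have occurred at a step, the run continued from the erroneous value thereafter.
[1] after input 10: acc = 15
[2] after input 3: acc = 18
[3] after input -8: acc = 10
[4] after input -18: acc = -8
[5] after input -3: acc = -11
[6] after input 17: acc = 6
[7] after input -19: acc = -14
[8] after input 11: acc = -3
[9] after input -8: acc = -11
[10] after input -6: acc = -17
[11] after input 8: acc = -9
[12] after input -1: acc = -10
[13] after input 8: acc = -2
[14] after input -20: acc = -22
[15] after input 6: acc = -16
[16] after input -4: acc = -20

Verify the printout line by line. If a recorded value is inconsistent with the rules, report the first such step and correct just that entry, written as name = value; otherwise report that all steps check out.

Recomputing the run from the initial state:
step 1: acc = 15
step 2: acc = 18
step 3: acc = 10
step 4: acc = -8
step 5: acc = -11
step 6: acc = 6
step 7: acc = -13
step 8: acc = -2
step 9: acc = -10
step 10: acc = -16
step 11: acc = -8
step 12: acc = -9
step 13: acc = -1
step 14: acc = -21
step 15: acc = -15
step 16: acc = -19
The first disagreement with the printout is at step 7, where the value should be acc = -13.

step 7, acc = -13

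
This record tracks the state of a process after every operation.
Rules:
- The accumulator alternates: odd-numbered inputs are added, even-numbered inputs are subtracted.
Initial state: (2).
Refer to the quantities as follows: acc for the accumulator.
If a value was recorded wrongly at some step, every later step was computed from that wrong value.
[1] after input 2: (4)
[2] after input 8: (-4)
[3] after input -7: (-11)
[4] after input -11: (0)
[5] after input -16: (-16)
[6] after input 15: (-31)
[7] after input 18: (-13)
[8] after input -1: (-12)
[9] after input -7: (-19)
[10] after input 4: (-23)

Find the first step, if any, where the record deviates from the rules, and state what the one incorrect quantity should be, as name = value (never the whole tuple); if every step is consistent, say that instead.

no error

Recomputing the run from the initial state:
step 1: acc = 4
step 2: acc = -4
step 3: acc = -11
step 4: acc = 0
step 5: acc = -16
step 6: acc = -31
step 7: acc = -13
step 8: acc = -12
step 9: acc = -19
step 10: acc = -23
This matches the record at every step.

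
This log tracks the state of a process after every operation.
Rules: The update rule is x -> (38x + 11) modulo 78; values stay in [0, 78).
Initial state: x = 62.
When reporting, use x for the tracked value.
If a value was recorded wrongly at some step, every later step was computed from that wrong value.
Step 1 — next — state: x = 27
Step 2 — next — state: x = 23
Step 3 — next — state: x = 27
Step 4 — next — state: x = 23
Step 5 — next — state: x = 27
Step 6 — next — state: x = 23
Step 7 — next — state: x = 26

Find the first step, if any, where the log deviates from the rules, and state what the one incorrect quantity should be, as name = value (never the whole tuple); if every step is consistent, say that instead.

step 7, x = 27

step 1: x = (38*62 + 11) mod 78 = 27 -> same as recorded
step 2: x = (38*27 + 11) mod 78 = 23 -> agrees with the log
step 3: x = (38*23 + 11) mod 78 = 27 -> in agreement
step 4: x = (38*27 + 11) mod 78 = 23 -> consistent with the log
step 5: x = (38*23 + 11) mod 78 = 27 -> matches
step 6: x = (38*27 + 11) mod 78 = 23 -> in agreement
step 7: x = (38*23 + 11) mod 78 = 27 -> the log has a different value
The earliest wrong entry is at step 7: it should read x = 27.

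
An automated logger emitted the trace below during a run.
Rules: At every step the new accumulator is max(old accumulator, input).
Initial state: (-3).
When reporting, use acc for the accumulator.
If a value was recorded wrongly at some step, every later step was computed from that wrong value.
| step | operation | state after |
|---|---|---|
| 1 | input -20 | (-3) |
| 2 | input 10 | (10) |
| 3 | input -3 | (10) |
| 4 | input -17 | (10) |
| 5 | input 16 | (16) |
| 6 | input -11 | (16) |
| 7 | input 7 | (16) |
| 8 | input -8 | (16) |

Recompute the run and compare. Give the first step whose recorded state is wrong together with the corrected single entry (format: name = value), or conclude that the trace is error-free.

1. acc = max(-3, -20) = -3 (exactly as logged)
2. acc = max(-3, 10) = 10 (consistent with the trace)
3. acc = max(10, -3) = 10 (agrees with the trace)
4. acc = max(10, -17) = 10 (verified)
5. acc = max(10, 16) = 16 (exactly as logged)
6. acc = max(16, -11) = 16 (in agreement)
7. acc = max(16, 7) = 16 (exactly as logged)
8. acc = max(16, -8) = 16 (agrees with the trace)
The whole run recomputes cleanly — no discrepancies.

no error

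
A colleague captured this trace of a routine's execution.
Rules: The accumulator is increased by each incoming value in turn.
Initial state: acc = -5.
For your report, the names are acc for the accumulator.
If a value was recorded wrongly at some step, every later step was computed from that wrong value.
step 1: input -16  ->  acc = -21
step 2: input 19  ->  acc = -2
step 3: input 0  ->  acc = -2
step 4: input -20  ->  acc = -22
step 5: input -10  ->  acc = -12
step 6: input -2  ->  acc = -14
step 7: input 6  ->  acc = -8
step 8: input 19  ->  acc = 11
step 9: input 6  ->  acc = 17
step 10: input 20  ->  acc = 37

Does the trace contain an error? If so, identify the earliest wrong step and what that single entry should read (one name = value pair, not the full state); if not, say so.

Recomputing the run from the initial state:
step 1: acc = -21
step 2: acc = -2
step 3: acc = -2
step 4: acc = -22
step 5: acc = -32
step 6: acc = -34
step 7: acc = -28
step 8: acc = -9
step 9: acc = -3
step 10: acc = 17
The first disagreement with the trace is at step 5, where the value should be acc = -32.

step 5, acc = -32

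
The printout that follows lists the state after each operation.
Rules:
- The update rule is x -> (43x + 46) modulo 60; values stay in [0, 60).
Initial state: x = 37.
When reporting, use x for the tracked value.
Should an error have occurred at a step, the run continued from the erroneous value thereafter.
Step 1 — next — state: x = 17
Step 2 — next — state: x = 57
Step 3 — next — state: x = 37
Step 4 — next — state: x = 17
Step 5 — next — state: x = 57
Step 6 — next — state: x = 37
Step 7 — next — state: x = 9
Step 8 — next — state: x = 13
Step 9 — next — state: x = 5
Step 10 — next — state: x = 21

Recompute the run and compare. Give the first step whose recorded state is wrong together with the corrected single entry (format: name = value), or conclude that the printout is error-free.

1. x = (43*37 + 46) mod 60 = 17 (no discrepancy)
2. x = (43*17 + 46) mod 60 = 57 (in agreement)
3. x = (43*57 + 46) mod 60 = 37 (agrees with the printout)
4. x = (43*37 + 46) mod 60 = 17 (exactly as logged)
5. x = (43*17 + 46) mod 60 = 57 (verified)
6. x = (43*57 + 46) mod 60 = 37 (matches)
7. x = (43*37 + 46) mod 60 = 17 (not what was recorded)
Conclusion: step 7 carries the first error; the entry should be x = 17.

step 7, x = 17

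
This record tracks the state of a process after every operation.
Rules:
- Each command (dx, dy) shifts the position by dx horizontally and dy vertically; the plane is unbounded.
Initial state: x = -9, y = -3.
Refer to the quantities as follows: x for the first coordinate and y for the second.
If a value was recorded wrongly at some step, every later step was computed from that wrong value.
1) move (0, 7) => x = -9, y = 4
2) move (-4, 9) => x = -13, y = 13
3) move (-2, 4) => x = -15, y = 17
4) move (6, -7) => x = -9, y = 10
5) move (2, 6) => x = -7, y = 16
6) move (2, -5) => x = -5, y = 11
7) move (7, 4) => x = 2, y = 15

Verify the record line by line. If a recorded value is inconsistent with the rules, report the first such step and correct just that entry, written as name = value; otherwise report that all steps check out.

1. x = -9 + (0) = -9, y = -3 + (7) = 4 (exactly as logged)
2. x = -9 + (-4) = -13, y = 4 + (9) = 13 (agrees with the record)
3. x = -13 + (-2) = -15, y = 13 + (4) = 17 (confirmed correct)
4. x = -15 + (6) = -9, y = 17 + (-7) = 10 (no discrepancy)
5. x = -9 + (2) = -7, y = 10 + (6) = 16 (same as recorded)
6. x = -7 + (2) = -5, y = 16 + (-5) = 11 (same as recorded)
7. x = -5 + (7) = 2, y = 11 + (4) = 15 (same as recorded)
The whole run recomputes cleanly — no discrepancies.

no error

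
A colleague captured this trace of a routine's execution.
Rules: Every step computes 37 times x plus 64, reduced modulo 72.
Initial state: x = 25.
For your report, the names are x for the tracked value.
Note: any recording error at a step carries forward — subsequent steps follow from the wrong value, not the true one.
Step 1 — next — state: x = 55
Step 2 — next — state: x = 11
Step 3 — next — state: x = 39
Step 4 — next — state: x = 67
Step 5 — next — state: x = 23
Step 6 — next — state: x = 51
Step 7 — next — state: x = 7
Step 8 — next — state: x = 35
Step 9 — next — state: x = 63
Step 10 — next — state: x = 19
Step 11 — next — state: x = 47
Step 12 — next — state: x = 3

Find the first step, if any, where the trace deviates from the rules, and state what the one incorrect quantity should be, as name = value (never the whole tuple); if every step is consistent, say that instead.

step 1: x = (37*25 + 64) mod 72 = 53 -> the trace disagrees here
Conclusion: step 1 carries the first error; the entry should be x = 53.

step 1, x = 53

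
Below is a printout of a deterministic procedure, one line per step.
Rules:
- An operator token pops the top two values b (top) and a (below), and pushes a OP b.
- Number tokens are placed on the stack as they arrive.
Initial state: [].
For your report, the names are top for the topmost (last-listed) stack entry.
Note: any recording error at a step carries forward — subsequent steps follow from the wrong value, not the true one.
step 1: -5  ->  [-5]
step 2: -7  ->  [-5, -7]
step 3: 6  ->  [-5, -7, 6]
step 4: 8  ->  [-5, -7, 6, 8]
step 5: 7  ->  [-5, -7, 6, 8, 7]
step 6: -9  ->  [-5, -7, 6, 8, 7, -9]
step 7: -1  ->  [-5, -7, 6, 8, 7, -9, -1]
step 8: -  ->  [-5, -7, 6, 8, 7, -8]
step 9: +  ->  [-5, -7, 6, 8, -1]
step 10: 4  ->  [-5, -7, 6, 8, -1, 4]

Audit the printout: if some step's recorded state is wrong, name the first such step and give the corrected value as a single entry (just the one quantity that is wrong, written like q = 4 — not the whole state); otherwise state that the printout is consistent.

1. push -5: top = -5 (no discrepancy)
2. push -7: top = -7 (in agreement)
3. push 6: top = 6 (in agreement)
4. push 8: top = 8 (same as recorded)
5. push 7: top = 7 (confirmed correct)
6. push -9: top = -9 (same as recorded)
7. push -1: top = -1 (no discrepancy)
8. -9 - -1 = -8 (matches)
9. 7 + -8 = -1 (agrees with the printout)
10. push 4: top = 4 (in agreement)
All entries verified; no error found.

no error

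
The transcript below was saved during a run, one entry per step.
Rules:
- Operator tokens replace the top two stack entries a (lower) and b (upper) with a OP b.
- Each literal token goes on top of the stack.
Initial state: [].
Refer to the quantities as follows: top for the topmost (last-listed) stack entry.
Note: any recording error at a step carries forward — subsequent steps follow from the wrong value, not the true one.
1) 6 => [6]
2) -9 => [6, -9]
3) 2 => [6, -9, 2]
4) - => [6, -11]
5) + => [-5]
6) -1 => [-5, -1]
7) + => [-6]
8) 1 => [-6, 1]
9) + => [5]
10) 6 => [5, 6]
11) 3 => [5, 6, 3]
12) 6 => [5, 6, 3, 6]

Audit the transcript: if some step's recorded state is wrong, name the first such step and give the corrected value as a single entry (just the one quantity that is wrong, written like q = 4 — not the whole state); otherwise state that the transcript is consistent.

step 9, top = -5

Step 1: push 6: top = 6 — confirmed correct.
Step 2: push -9: top = -9 — verified.
Step 3: push 2: top = 2 — same as recorded.
Step 4: -9 - 2 = -11 — consistent with the transcript.
Step 5: 6 + -11 = -5 — same as recorded.
Step 6: push -1: top = -1 — in agreement.
Step 7: -5 + -1 = -6 — checks out.
Step 8: push 1: top = 1 — no discrepancy.
Step 9: -6 + 1 = -5 — a discrepancy with the transcript.
So the first discrepancy is step 9, where the right value is top = -5.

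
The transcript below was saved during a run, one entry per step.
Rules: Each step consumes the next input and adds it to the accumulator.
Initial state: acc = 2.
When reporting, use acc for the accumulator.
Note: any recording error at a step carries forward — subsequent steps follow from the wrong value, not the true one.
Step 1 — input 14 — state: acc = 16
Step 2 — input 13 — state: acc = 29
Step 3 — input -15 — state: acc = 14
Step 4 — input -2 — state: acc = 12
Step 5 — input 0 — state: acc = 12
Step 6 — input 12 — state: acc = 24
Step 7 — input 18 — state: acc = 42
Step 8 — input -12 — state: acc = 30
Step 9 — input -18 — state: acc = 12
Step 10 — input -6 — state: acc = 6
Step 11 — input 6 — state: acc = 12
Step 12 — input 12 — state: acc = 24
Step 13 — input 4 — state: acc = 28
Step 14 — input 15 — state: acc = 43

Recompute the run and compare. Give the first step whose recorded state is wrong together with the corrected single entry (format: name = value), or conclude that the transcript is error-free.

1. acc = 2 + 14 = 16 (no discrepancy)
2. acc = 16 + 13 = 29 (in agreement)
3. acc = 29 + -15 = 14 (consistent with the transcript)
4. acc = 14 + -2 = 12 (verified)
5. acc = 12 + 0 = 12 (verified)
6. acc = 12 + 12 = 24 (no discrepancy)
7. acc = 24 + 18 = 42 (consistent with the transcript)
8. acc = 42 + -12 = 30 (same as recorded)
9. acc = 30 + -18 = 12 (same as recorded)
10. acc = 12 + -6 = 6 (matches)
11. acc = 6 + 6 = 12 (confirmed correct)
12. acc = 12 + 12 = 24 (same as recorded)
13. acc = 24 + 4 = 28 (matches)
14. acc = 28 + 15 = 43 (consistent with the transcript)
All steps check out; nothing to correct.

no error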